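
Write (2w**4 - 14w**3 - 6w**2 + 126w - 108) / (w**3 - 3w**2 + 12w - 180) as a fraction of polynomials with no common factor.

(2w**3 - 2w**2 - 18w + 18)/(w**2 + 3w + 30)

Apply the Euclidean algorithm:
  2w**4 - 14w**3 - 6w**2 + 126w - 108 = (2w - 8)(w**3 - 3w**2 + 12w - 180) + (-54w**2 + 582w - 1548)
  w**3 - 3w**2 + 12w - 180 = (-(1/54)w - 35/243)(-54w**2 + 582w - 1548) + ((5440/81)w - 10880/27)
  -54w**2 + 582w - 1548 = (-(2187/2720)w + 10449/2720)((5440/81)w - 10880/27) + (0)
Last nonzero remainder: (5440/81)w - 10880/27. Dividing through by 5440/81 gives the monic gcd w - 6.
Cancel w - 6 from numerator and denominator to get the reduced form.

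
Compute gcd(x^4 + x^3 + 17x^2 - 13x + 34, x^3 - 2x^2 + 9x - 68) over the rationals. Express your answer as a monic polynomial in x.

Repeated division with remainder:
  x^4 + x^3 + 17x^2 - 13x + 34 = (x + 3)(x^3 - 2x^2 + 9x - 68) + (14x^2 + 28x + 238)
  x^3 - 2x^2 + 9x - 68 = ((1/14)x - 2/7)(14x^2 + 28x + 238) + (0)
Last nonzero remainder: 14x^2 + 28x + 238. Dividing through by 14 gives the monic gcd x^2 + 2x + 17.

x^2 + 2x + 17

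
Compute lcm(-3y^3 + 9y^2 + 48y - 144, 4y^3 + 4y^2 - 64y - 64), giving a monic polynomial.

y^4 - 2y^3 - 19y^2 + 32y + 48

Repeated division with remainder:
  -3y^3 + 9y^2 + 48y - 144 = (-3/4)(4y^3 + 4y^2 - 64y - 64) + (12y^2 - 192)
  4y^3 + 4y^2 - 64y - 64 = ((1/3)y + 1/3)(12y^2 - 192) + (0)
Last nonzero remainder: 12y^2 - 192. Dividing through by 12 gives the monic gcd y^2 - 16.
Then lcm(f, g) = f·g / gcd(f, g); expanding and making the result monic gives the answer.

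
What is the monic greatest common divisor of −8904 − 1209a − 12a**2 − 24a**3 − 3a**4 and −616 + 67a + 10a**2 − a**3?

8 + a

Apply the Euclidean algorithm:
  −3a**4 − 24a**3 − 12a**2 − 1209a − 8904 = (3a + 54)(−a**3 + 10a**2 + 67a − 616) + (−753a**2 − 2979a + 24360)
  −a**3 + 10a**2 + 67a − 616 = ((1/753)a − 3503/189003)(−753a**2 − 2979a + 24360) + (−(1295532/63001)a − 10364256/63001)
  −753a**2 − 2979a + 24360 = ((15813251/431844)a − 9135145/61692)(−(1295532/63001)a − 10364256/63001) + (0)
Last nonzero remainder: −(1295532/63001)a − 10364256/63001. Dividing through by −1295532/63001 gives the monic gcd a + 8.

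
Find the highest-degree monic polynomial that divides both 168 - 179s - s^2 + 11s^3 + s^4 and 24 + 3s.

8 + s

Euclidean algorithm in ℚ[s]:
  s^4 + 11s^3 - s^2 - 179s + 168 = ((1/3)s^3 + s^2 - (25/3)s + 7)(3s + 24) + (0)
Last nonzero remainder: 3s + 24. Dividing through by 3 gives the monic gcd s + 8.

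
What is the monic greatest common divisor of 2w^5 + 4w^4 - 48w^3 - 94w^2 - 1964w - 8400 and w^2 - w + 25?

w^2 - w + 25

Repeated division with remainder:
  2w^5 + 4w^4 - 48w^3 - 94w^2 - 1964w - 8400 = (2w^3 + 6w^2 - 92w - 336)(w^2 - w + 25) + (0)
The last nonzero remainder w^2 - w + 25 is already monic.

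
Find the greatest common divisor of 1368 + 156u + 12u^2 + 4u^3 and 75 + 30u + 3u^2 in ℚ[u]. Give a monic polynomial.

1

Euclidean algorithm in ℚ[u]:
  4u^3 + 12u^2 + 156u + 1368 = ((4/3)u - 28/3)(3u^2 + 30u + 75) + (336u + 2068)
  3u^2 + 30u + 75 = ((1/112)u + 323/9408)(336u + 2068) + (9409/2352)
  336u + 2068 = ((790272/9409)u + 4863936/9409)(9409/2352) + (0)
The last nonzero remainder is the constant 9409/2352, so the polynomials are coprime and gcd = 1.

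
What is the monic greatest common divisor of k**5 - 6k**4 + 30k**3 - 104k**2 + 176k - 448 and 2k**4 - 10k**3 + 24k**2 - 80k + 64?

k**3 - 4k**2 + 8k - 32

By polynomial division,
  k**5 - 6k**4 + 30k**3 - 104k**2 + 176k - 448 = ((1/2)k - 1/2)(2k**4 - 10k**3 + 24k**2 - 80k + 64) + (13k**3 - 52k**2 + 104k - 416)
  2k**4 - 10k**3 + 24k**2 - 80k + 64 = ((2/13)k - 2/13)(13k**3 - 52k**2 + 104k - 416) + (0)
Last nonzero remainder: 13k**3 - 52k**2 + 104k - 416. Dividing through by 13 gives the monic gcd k**3 - 4k**2 + 8k - 32.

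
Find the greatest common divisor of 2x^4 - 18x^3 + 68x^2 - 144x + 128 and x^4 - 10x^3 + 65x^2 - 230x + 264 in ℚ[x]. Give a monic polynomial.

x^2 - 6x + 8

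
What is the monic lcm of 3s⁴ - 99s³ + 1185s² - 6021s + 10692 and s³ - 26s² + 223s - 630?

s⁶ - 50s⁵ + 1026s⁴ - 11032s³ + 65333s² - 201078s + 249480

Euclidean algorithm in ℚ[s]:
  3s⁴ - 99s³ + 1185s² - 6021s + 10692 = (3s - 21)(s³ - 26s² + 223s - 630) + (-30s² + 552s - 2538)
  s³ - 26s² + 223s - 630 = (-(1/30)s + 19/75)(-30s² + 552s - 2538) + (-(36/25)s + 324/25)
  -30s² + 552s - 2538 = ((125/6)s - 1175/6)(-(36/25)s + 324/25) + (0)
Last nonzero remainder: -(36/25)s + 324/25. Dividing through by -36/25 gives the monic gcd s - 9.
Then lcm(f, g) = f·g / gcd(f, g); expanding and making the result monic gives the answer.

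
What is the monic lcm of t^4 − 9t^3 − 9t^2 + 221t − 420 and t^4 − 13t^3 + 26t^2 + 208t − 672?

Repeated division with remainder:
  t^4 − 9t^3 − 9t^2 + 221t − 420 = (t^4 − 13t^3 + 26t^2 + 208t − 672) + (4t^3 − 35t^2 + 13t + 252)
  t^4 − 13t^3 + 26t^2 + 208t − 672 = ((1/4)t − 17/16)(4t^3 − 35t^2 + 13t + 252) + (−(231/16)t^2 + (2541/16)t − 1617/4)
  4t^3 − 35t^2 + 13t + 252 = (−(64/231)t − 48/77)(−(231/16)t^2 + (2541/16)t − 1617/4) + (0)
Last nonzero remainder: −(231/16)t^2 + (2541/16)t − 1617/4. Dividing through by −231/16 gives the monic gcd t^2 − 11t + 28.
Then lcm(f, g) = f·g / gcd(f, g); expanding and making the result monic gives the answer.

t^6 − 11t^5 − 15t^4 + 455t^3 − 646t^2 − 4464t + 10080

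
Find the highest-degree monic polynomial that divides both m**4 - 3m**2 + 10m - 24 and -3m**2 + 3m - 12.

m**2 - m + 4

Apply the Euclidean algorithm:
  m**4 - 3m**2 + 10m - 24 = (-(1/3)m**2 - (1/3)m + 2)(-3m**2 + 3m - 12) + (0)
Last nonzero remainder: -3m**2 + 3m - 12. Dividing through by -3 gives the monic gcd m**2 - m + 4.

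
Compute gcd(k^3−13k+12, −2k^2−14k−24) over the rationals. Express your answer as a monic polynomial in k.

k+4

Apply the Euclidean algorithm:
  k^3−13k+12 = (−(1/2)k+7/2)(−2k^2−14k−24) + (24k+96)
  −2k^2−14k−24 = (−(1/12)k−1/4)(24k+96) + (0)
Last nonzero remainder: 24k+96. Dividing through by 24 gives the monic gcd k+4.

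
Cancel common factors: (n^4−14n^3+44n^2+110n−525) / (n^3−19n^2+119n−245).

(n^2−2n−15)/(n−7)

By polynomial division,
  n^4−14n^3+44n^2+110n−525 = (n+5)(n^3−19n^2+119n−245) + (20n^2−240n+700)
  n^3−19n^2+119n−245 = ((1/20)n−7/20)(20n^2−240n+700) + (0)
Last nonzero remainder: 20n^2−240n+700. Dividing through by 20 gives the monic gcd n^2−12n+35.
Cancel n^2−12n+35 from numerator and denominator to get the reduced form.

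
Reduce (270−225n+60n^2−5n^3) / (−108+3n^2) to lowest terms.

(−45+30n−5n^2)/(18+3n)

Euclidean algorithm in ℚ[n]:
  −5n^3+60n^2−225n+270 = (−(5/3)n+20)(3n^2−108) + (−405n+2430)
  3n^2−108 = (−(1/135)n−2/45)(−405n+2430) + (0)
Last nonzero remainder: −405n+2430. Dividing through by −405 gives the monic gcd n−6.
Cancel n−6 from numerator and denominator to get the reduced form.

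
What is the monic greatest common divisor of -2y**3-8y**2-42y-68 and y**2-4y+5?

1

Repeated division with remainder:
  -2y**3-8y**2-42y-68 = (-2y-16)(y**2-4y+5) + (-96y+12)
  y**2-4y+5 = (-(1/96)y+31/768)(-96y+12) + (289/64)
  -96y+12 = (-(6144/289)y+768/289)(289/64) + (0)
The last nonzero remainder is the constant 289/64, so the polynomials are coprime and gcd = 1.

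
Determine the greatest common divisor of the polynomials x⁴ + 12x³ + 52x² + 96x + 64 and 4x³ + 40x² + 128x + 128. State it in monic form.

By polynomial division,
  x⁴ + 12x³ + 52x² + 96x + 64 = ((1/4)x + 1/2)(4x³ + 40x² + 128x + 128) + (0)
Last nonzero remainder: 4x³ + 40x² + 128x + 128. Dividing through by 4 gives the monic gcd x³ + 10x² + 32x + 32.

x³ + 10x² + 32x + 32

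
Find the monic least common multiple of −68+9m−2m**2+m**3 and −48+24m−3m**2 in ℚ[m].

272−104m+17m**2−6m**3+m**4

Euclidean algorithm in ℚ[m]:
  m**3−2m**2+9m−68 = (−(1/3)m−2)(−3m**2+24m−48) + (41m−164)
  −3m**2+24m−48 = (−(3/41)m+12/41)(41m−164) + (0)
Last nonzero remainder: 41m−164. Dividing through by 41 gives the monic gcd m−4.
Then lcm(f, g) = f·g / gcd(f, g); expanding and making the result monic gives the answer.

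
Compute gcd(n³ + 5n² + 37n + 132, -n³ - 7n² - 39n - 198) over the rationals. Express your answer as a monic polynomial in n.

n² + n + 33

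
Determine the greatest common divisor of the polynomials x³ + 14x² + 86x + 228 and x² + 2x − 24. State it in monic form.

x + 6

Euclidean algorithm in ℚ[x]:
  x³ + 14x² + 86x + 228 = (x + 12)(x² + 2x − 24) + (86x + 516)
  x² + 2x − 24 = ((1/86)x − 2/43)(86x + 516) + (0)
Last nonzero remainder: 86x + 516. Dividing through by 86 gives the monic gcd x + 6.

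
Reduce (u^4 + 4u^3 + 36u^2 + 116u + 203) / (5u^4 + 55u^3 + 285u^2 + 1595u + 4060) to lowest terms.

Apply the Euclidean algorithm:
  u^4 + 4u^3 + 36u^2 + 116u + 203 = (1/5)(5u^4 + 55u^3 + 285u^2 + 1595u + 4060) + (-7u^3 - 21u^2 - 203u - 609)
  5u^4 + 55u^3 + 285u^2 + 1595u + 4060 = (-(5/7)u - 40/7)(-7u^3 - 21u^2 - 203u - 609) + (20u^2 + 580)
  -7u^3 - 21u^2 - 203u - 609 = (-(7/20)u - 21/20)(20u^2 + 580) + (0)
Last nonzero remainder: 20u^2 + 580. Dividing through by 20 gives the monic gcd u^2 + 29.
Cancel u^2 + 29 from numerator and denominator to get the reduced form.

(u^2 + 4u + 7)/(5u^2 + 55u + 140)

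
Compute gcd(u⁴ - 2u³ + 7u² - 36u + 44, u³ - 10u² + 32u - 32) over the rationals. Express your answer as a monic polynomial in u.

By polynomial division,
  u⁴ - 2u³ + 7u² - 36u + 44 = (u + 8)(u³ - 10u² + 32u - 32) + (55u² - 260u + 300)
  u³ - 10u² + 32u - 32 = ((1/55)u - 58/605)(55u² - 260u + 300) + ((196/121)u - 392/121)
  55u² - 260u + 300 = ((6655/196)u - 9075/98)((196/121)u - 392/121) + (0)
Last nonzero remainder: (196/121)u - 392/121. Dividing through by 196/121 gives the monic gcd u - 2.

u - 2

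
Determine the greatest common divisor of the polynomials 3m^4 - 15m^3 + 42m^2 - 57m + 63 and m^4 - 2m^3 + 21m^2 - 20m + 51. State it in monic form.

m^2 - m + 3

Euclidean algorithm in ℚ[m]:
  3m^4 - 15m^3 + 42m^2 - 57m + 63 = (3)(m^4 - 2m^3 + 21m^2 - 20m + 51) + (-9m^3 - 21m^2 + 3m - 90)
  m^4 - 2m^3 + 21m^2 - 20m + 51 = (-(1/9)m + 13/27)(-9m^3 - 21m^2 + 3m - 90) + ((283/9)m^2 - (283/9)m + 283/3)
  -9m^3 - 21m^2 + 3m - 90 = (-(81/283)m - 270/283)((283/9)m^2 - (283/9)m + 283/3) + (0)
Last nonzero remainder: (283/9)m^2 - (283/9)m + 283/3. Dividing through by 283/9 gives the monic gcd m^2 - m + 3.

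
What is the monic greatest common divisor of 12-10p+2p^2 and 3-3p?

Apply the Euclidean algorithm:
  2p^2-10p+12 = (-(2/3)p+8/3)(-3p+3) + (4)
  -3p+3 = (-(3/4)p+3/4)(4) + (0)
The last nonzero remainder is the constant 4, so the polynomials are coprime and gcd = 1.

1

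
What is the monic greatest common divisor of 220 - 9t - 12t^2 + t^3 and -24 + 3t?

Apply the Euclidean algorithm:
  t^3 - 12t^2 - 9t + 220 = ((1/3)t^2 - (4/3)t - 41/3)(3t - 24) + (-108)
  3t - 24 = (-(1/36)t + 2/9)(-108) + (0)
The last nonzero remainder is the constant -108, so the polynomials are coprime and gcd = 1.

1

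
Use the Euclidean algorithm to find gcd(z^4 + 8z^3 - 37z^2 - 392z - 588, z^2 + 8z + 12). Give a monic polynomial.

Apply the Euclidean algorithm:
  z^4 + 8z^3 - 37z^2 - 392z - 588 = (z^2 - 49)(z^2 + 8z + 12) + (0)
The last nonzero remainder z^2 + 8z + 12 is already monic.

z^2 + 8z + 12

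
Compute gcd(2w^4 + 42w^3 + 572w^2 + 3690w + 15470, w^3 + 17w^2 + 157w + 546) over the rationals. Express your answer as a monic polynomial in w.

Repeated division with remainder:
  2w^4 + 42w^3 + 572w^2 + 3690w + 15470 = (2w + 8)(w^3 + 17w^2 + 157w + 546) + (122w^2 + 1342w + 11102)
  w^3 + 17w^2 + 157w + 546 = ((1/122)w + 3/61)(122w^2 + 1342w + 11102) + (0)
Last nonzero remainder: 122w^2 + 1342w + 11102. Dividing through by 122 gives the monic gcd w^2 + 11w + 91.

w^2 + 11w + 91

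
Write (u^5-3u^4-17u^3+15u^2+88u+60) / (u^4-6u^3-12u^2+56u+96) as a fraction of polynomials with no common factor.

(u^3-7u^2+7u+15)/(u^2-10u+24)

By polynomial division,
  u^5-3u^4-17u^3+15u^2+88u+60 = (u+3)(u^4-6u^3-12u^2+56u+96) + (13u^3-5u^2-176u-228)
  u^4-6u^3-12u^2+56u+96 = ((1/13)u-73/169)(13u^3-5u^2-176u-228) + (-(105/169)u^2-(420/169)u-420/169)
  13u^3-5u^2-176u-228 = (-(2197/105)u+3211/35)(-(105/169)u^2-(420/169)u-420/169) + (0)
Last nonzero remainder: -(105/169)u^2-(420/169)u-420/169. Dividing through by -105/169 gives the monic gcd u^2+4u+4.
Cancel u^2+4u+4 from numerator and denominator to get the reduced form.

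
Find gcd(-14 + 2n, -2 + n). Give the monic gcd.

Euclidean algorithm in ℚ[n]:
  2n - 14 = (2)(n - 2) + (-10)
  n - 2 = (-(1/10)n + 1/5)(-10) + (0)
The last nonzero remainder is the constant -10, so the polynomials are coprime and gcd = 1.

1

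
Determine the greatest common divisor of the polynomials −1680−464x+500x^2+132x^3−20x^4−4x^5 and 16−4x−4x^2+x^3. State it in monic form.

By polynomial division,
  −4x^5−20x^4+132x^3+500x^2−464x−1680 = (−4x^2−36x−28)(x^3−4x^2−4x+16) + (308x^2−1232)
  x^3−4x^2−4x+16 = ((1/308)x−1/77)(308x^2−1232) + (0)
Last nonzero remainder: 308x^2−1232. Dividing through by 308 gives the monic gcd x^2−4.

−4+x^2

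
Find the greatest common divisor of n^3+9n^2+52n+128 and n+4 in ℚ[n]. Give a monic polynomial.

n+4

Repeated division with remainder:
  n^3+9n^2+52n+128 = (n^2+5n+32)(n+4) + (0)
The last nonzero remainder n+4 is already monic.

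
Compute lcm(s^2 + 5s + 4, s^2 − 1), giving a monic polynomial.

s^3 + 4s^2 − s − 4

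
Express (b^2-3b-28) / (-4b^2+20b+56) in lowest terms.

Apply the Euclidean algorithm:
  b^2-3b-28 = (-1/4)(-4b^2+20b+56) + (2b-14)
  -4b^2+20b+56 = (-2b-4)(2b-14) + (0)
Last nonzero remainder: 2b-14. Dividing through by 2 gives the monic gcd b-7.
Cancel b-7 from numerator and denominator to get the reduced form.

(-b-4)/(4b+8)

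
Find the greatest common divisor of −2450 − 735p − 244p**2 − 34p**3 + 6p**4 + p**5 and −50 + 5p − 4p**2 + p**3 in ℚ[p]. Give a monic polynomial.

Repeated division with remainder:
  p**5 + 6p**4 − 34p**3 − 244p**2 − 735p − 2450 = (p**2 + 10p + 1)(p**3 − 4p**2 + 5p − 50) + (−240p**2 − 240p − 2400)
  p**3 − 4p**2 + 5p − 50 = (−(1/240)p + 1/48)(−240p**2 − 240p − 2400) + (0)
Last nonzero remainder: −240p**2 − 240p − 2400. Dividing through by −240 gives the monic gcd p**2 + p + 10.

10 + p + p**2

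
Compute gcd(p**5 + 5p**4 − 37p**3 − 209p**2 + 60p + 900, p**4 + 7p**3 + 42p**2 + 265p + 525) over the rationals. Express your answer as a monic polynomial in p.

p**2 + 8p + 15

By polynomial division,
  p**5 + 5p**4 − 37p**3 − 209p**2 + 60p + 900 = (p − 2)(p**4 + 7p**3 + 42p**2 + 265p + 525) + (−65p**3 − 390p**2 + 65p + 1950)
  p**4 + 7p**3 + 42p**2 + 265p + 525 = (−(1/65)p − 1/65)(−65p**3 − 390p**2 + 65p + 1950) + (37p**2 + 296p + 555)
  −65p**3 − 390p**2 + 65p + 1950 = (−(65/37)p + 130/37)(37p**2 + 296p + 555) + (0)
Last nonzero remainder: 37p**2 + 296p + 555. Dividing through by 37 gives the monic gcd p**2 + 8p + 15.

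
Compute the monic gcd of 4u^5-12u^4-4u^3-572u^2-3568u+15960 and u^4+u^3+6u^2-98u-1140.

u^3+7u^2+48u+190

Apply the Euclidean algorithm:
  4u^5-12u^4-4u^3-572u^2-3568u+15960 = (4u-16)(u^4+u^3+6u^2-98u-1140) + (-12u^3-84u^2-576u-2280)
  u^4+u^3+6u^2-98u-1140 = (-(1/12)u+1/2)(-12u^3-84u^2-576u-2280) + (0)
Last nonzero remainder: -12u^3-84u^2-576u-2280. Dividing through by -12 gives the monic gcd u^3+7u^2+48u+190.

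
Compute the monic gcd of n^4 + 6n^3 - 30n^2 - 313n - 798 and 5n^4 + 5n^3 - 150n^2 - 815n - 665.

Repeated division with remainder:
  n^4 + 6n^3 - 30n^2 - 313n - 798 = (1/5)(5n^4 + 5n^3 - 150n^2 - 815n - 665) + (5n^3 - 150n - 665)
  5n^4 + 5n^3 - 150n^2 - 815n - 665 = (n + 1)(5n^3 - 150n - 665) + (0)
Last nonzero remainder: 5n^3 - 150n - 665. Dividing through by 5 gives the monic gcd n^3 - 30n - 133.

n^3 - 30n - 133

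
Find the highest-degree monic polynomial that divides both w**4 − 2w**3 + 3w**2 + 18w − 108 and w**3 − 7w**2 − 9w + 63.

w**2 − 9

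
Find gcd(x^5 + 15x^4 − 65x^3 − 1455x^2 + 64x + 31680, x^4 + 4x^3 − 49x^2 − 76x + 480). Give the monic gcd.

x^2 + 3x − 40

Apply the Euclidean algorithm:
  x^5 + 15x^4 − 65x^3 − 1455x^2 + 64x + 31680 = (x + 11)(x^4 + 4x^3 − 49x^2 − 76x + 480) + (−60x^3 − 840x^2 + 420x + 26400)
  x^4 + 4x^3 − 49x^2 − 76x + 480 = (−(1/60)x + 1/6)(−60x^3 − 840x^2 + 420x + 26400) + (98x^2 + 294x − 3920)
  −60x^3 − 840x^2 + 420x + 26400 = (−(30/49)x − 330/49)(98x^2 + 294x − 3920) + (0)
Last nonzero remainder: 98x^2 + 294x − 3920. Dividing through by 98 gives the monic gcd x^2 + 3x − 40.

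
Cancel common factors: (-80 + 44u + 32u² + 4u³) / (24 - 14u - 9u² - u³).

Apply the Euclidean algorithm:
  4u³ + 32u² + 44u - 80 = (-4)(-u³ - 9u² - 14u + 24) + (-4u² - 12u + 16)
  -u³ - 9u² - 14u + 24 = ((1/4)u + 3/2)(-4u² - 12u + 16) + (0)
Last nonzero remainder: -4u² - 12u + 16. Dividing through by -4 gives the monic gcd u² + 3u - 4.
Cancel u² + 3u - 4 from numerator and denominator to get the reduced form.

(-20 - 4u)/(6 + u)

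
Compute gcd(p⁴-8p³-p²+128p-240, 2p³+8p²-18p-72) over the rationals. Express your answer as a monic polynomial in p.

p²+p-12

Apply the Euclidean algorithm:
  p⁴-8p³-p²+128p-240 = ((1/2)p-6)(2p³+8p²-18p-72) + (56p²+56p-672)
  2p³+8p²-18p-72 = ((1/28)p+3/28)(56p²+56p-672) + (0)
Last nonzero remainder: 56p²+56p-672. Dividing through by 56 gives the monic gcd p²+p-12.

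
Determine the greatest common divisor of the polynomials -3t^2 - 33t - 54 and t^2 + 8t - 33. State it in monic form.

1

Repeated division with remainder:
  -3t^2 - 33t - 54 = (-3)(t^2 + 8t - 33) + (-9t - 153)
  t^2 + 8t - 33 = (-(1/9)t + 1)(-9t - 153) + (120)
  -9t - 153 = (-(3/40)t - 51/40)(120) + (0)
The last nonzero remainder is the constant 120, so the polynomials are coprime and gcd = 1.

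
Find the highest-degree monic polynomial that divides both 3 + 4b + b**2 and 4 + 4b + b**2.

1

By polynomial division,
  b**2 + 4b + 3 = (b**2 + 4b + 4) + (-1)
  b**2 + 4b + 4 = (-b**2 - 4b - 4)(-1) + (0)
The last nonzero remainder is the constant -1, so the polynomials are coprime and gcd = 1.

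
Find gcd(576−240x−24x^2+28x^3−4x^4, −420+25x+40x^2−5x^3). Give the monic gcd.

By polynomial division,
  −4x^4+28x^3−24x^2−240x+576 = ((4/5)x+4/5)(−5x^3+40x^2+25x−420) + (−76x^2+76x+912)
  −5x^3+40x^2+25x−420 = ((5/76)x−35/76)(−76x^2+76x+912) + (0)
Last nonzero remainder: −76x^2+76x+912. Dividing through by −76 gives the monic gcd x^2−x−12.

−12−x+x^2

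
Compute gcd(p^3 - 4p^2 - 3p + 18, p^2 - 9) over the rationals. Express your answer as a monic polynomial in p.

p - 3

Repeated division with remainder:
  p^3 - 4p^2 - 3p + 18 = (p - 4)(p^2 - 9) + (6p - 18)
  p^2 - 9 = ((1/6)p + 1/2)(6p - 18) + (0)
Last nonzero remainder: 6p - 18. Dividing through by 6 gives the monic gcd p - 3.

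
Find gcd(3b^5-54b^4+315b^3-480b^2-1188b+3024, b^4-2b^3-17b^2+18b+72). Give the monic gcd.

b^3-5b^2-2b+24

Repeated division with remainder:
  3b^5-54b^4+315b^3-480b^2-1188b+3024 = (3b-48)(b^4-2b^3-17b^2+18b+72) + (270b^3-1350b^2-540b+6480)
  b^4-2b^3-17b^2+18b+72 = ((1/270)b+1/90)(270b^3-1350b^2-540b+6480) + (0)
Last nonzero remainder: 270b^3-1350b^2-540b+6480. Dividing through by 270 gives the monic gcd b^3-5b^2-2b+24.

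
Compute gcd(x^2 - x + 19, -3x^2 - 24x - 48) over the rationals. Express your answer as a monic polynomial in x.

1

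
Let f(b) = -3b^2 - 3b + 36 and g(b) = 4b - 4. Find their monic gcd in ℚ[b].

1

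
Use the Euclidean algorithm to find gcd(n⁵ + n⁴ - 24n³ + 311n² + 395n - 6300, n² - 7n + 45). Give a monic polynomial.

Apply the Euclidean algorithm:
  n⁵ + n⁴ - 24n³ + 311n² + 395n - 6300 = (n³ + 8n² - 13n - 140)(n² - 7n + 45) + (0)
The last nonzero remainder n² - 7n + 45 is already monic.

n² - 7n + 45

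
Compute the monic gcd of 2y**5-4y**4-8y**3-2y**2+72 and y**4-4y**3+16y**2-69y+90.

y**2-5y+6

Euclidean algorithm in ℚ[y]:
  2y**5-4y**4-8y**3-2y**2+72 = (2y+4)(y**4-4y**3+16y**2-69y+90) + (-24y**3+72y**2+96y-288)
  y**4-4y**3+16y**2-69y+90 = (-(1/24)y+1/24)(-24y**3+72y**2+96y-288) + (17y**2-85y+102)
  -24y**3+72y**2+96y-288 = (-(24/17)y-48/17)(17y**2-85y+102) + (0)
Last nonzero remainder: 17y**2-85y+102. Dividing through by 17 gives the monic gcd y**2-5y+6.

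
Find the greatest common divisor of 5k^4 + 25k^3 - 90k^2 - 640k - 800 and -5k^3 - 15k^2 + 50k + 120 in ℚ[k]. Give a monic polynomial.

k^2 + 6k + 8

By polynomial division,
  5k^4 + 25k^3 - 90k^2 - 640k - 800 = (-k - 2)(-5k^3 - 15k^2 + 50k + 120) + (-70k^2 - 420k - 560)
  -5k^3 - 15k^2 + 50k + 120 = ((1/14)k - 3/14)(-70k^2 - 420k - 560) + (0)
Last nonzero remainder: -70k^2 - 420k - 560. Dividing through by -70 gives the monic gcd k^2 + 6k + 8.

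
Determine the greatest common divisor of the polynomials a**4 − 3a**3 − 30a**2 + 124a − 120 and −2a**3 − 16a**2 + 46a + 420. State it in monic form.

Euclidean algorithm in ℚ[a]:
  a**4 − 3a**3 − 30a**2 + 124a − 120 = (−(1/2)a + 11/2)(−2a**3 − 16a**2 + 46a + 420) + (81a**2 + 81a − 2430)
  −2a**3 − 16a**2 + 46a + 420 = (−(2/81)a − 14/81)(81a**2 + 81a − 2430) + (0)
Last nonzero remainder: 81a**2 + 81a − 2430. Dividing through by 81 gives the monic gcd a**2 + a − 30.

a**2 + a − 30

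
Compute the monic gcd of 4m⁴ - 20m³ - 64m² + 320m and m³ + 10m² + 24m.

m² + 4m

Apply the Euclidean algorithm:
  4m⁴ - 20m³ - 64m² + 320m = (4m - 60)(m³ + 10m² + 24m) + (440m² + 1760m)
  m³ + 10m² + 24m = ((1/440)m + 3/220)(440m² + 1760m) + (0)
Last nonzero remainder: 440m² + 1760m. Dividing through by 440 gives the monic gcd m² + 4m.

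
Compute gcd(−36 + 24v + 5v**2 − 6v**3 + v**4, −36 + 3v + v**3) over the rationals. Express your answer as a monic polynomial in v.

−3 + v

By polynomial division,
  v**4 − 6v**3 + 5v**2 + 24v − 36 = (v − 6)(v**3 + 3v − 36) + (2v**2 + 78v − 252)
  v**3 + 3v − 36 = ((1/2)v − 39/2)(2v**2 + 78v − 252) + (1650v − 4950)
  2v**2 + 78v − 252 = ((1/825)v + 14/275)(1650v − 4950) + (0)
Last nonzero remainder: 1650v − 4950. Dividing through by 1650 gives the monic gcd v − 3.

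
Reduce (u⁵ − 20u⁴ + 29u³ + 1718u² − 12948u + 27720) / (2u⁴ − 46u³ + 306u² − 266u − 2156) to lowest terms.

(u³ − 2u² − 84u + 360)/(2u² − 10u − 28)

Euclidean algorithm in ℚ[u]:
  u⁵ − 20u⁴ + 29u³ + 1718u² − 12948u + 27720 = ((1/2)u + 3/2)(2u⁴ − 46u³ + 306u² − 266u − 2156) + (−55u³ + 1392u² − 11471u + 30954)
  2u⁴ − 46u³ + 306u² − 266u − 2156 = (−(2/55)u − 254/3025)(−55u³ + 1392u² − 11471u + 30954) + ((17408/3025)u² − (313344/3025)u + 121856/275)
  −55u³ + 1392u² − 11471u + 30954 = (−(166375/17408)u + 608025/8704)((17408/3025)u² − (313344/3025)u + 121856/275) + (0)
Last nonzero remainder: (17408/3025)u² − (313344/3025)u + 121856/275. Dividing through by 17408/3025 gives the monic gcd u² − 18u + 77.
Cancel u² − 18u + 77 from numerator and denominator to get the reduced form.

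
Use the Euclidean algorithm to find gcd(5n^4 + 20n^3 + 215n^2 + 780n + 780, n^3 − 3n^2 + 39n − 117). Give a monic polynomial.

Euclidean algorithm in ℚ[n]:
  5n^4 + 20n^3 + 215n^2 + 780n + 780 = (5n + 35)(n^3 − 3n^2 + 39n − 117) + (125n^2 + 4875)
  n^3 − 3n^2 + 39n − 117 = ((1/125)n − 3/125)(125n^2 + 4875) + (0)
Last nonzero remainder: 125n^2 + 4875. Dividing through by 125 gives the monic gcd n^2 + 39.

n^2 + 39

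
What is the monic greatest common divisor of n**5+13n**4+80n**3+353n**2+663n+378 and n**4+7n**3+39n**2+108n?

n**2+3n+27

Apply the Euclidean algorithm:
  n**5+13n**4+80n**3+353n**2+663n+378 = (n+6)(n**4+7n**3+39n**2+108n) + (-n**3+11n**2+15n+378)
  n**4+7n**3+39n**2+108n = (-n-18)(-n**3+11n**2+15n+378) + (252n**2+756n+6804)
  -n**3+11n**2+15n+378 = (-(1/252)n+1/18)(252n**2+756n+6804) + (0)
Last nonzero remainder: 252n**2+756n+6804. Dividing through by 252 gives the monic gcd n**2+3n+27.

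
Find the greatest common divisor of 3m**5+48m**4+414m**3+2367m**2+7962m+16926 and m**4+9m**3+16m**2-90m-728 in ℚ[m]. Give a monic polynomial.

m**3+13m**2+68m+182

By polynomial division,
  3m**5+48m**4+414m**3+2367m**2+7962m+16926 = (3m+21)(m**4+9m**3+16m**2-90m-728) + (177m**3+2301m**2+12036m+32214)
  m**4+9m**3+16m**2-90m-728 = ((1/177)m-4/177)(177m**3+2301m**2+12036m+32214) + (0)
Last nonzero remainder: 177m**3+2301m**2+12036m+32214. Dividing through by 177 gives the monic gcd m**3+13m**2+68m+182.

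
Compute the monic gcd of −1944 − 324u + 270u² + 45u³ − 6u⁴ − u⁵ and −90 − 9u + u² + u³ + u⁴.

Euclidean algorithm in ℚ[u]:
  −u⁵ − 6u⁴ + 45u³ + 270u² − 324u − 1944 = (−u − 5)(u⁴ + u³ + u² − 9u − 90) + (51u³ + 266u² − 459u − 2394)
  u⁴ + u³ + u² − 9u − 90 = ((1/51)u − 215/2601)(51u³ + 266u² − 459u − 2394) + ((83200/2601)u² − 83200/289)
  51u³ + 266u² − 459u − 2394 = ((132651/83200)u + 345933/41600)((83200/2601)u² − 83200/289) + (0)
Last nonzero remainder: (83200/2601)u² − 83200/289. Dividing through by 83200/2601 gives the monic gcd u² − 9.

−9 + u²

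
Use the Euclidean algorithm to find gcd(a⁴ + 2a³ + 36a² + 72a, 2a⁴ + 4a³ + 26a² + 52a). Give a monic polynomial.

Apply the Euclidean algorithm:
  a⁴ + 2a³ + 36a² + 72a = (1/2)(2a⁴ + 4a³ + 26a² + 52a) + (23a² + 46a)
  2a⁴ + 4a³ + 26a² + 52a = ((2/23)a² + 26/23)(23a² + 46a) + (0)
Last nonzero remainder: 23a² + 46a. Dividing through by 23 gives the monic gcd a² + 2a.

a² + 2a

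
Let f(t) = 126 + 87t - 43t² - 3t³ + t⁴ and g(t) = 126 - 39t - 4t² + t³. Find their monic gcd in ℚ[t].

126 - 39t - 4t² + t³

Repeated division with remainder:
  t⁴ - 3t³ - 43t² + 87t + 126 = (t + 1)(t³ - 4t² - 39t + 126) + (0)
The last nonzero remainder t³ - 4t² - 39t + 126 is already monic.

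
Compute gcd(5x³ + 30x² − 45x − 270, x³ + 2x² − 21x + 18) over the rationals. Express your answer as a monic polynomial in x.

Repeated division with remainder:
  5x³ + 30x² − 45x − 270 = (5)(x³ + 2x² − 21x + 18) + (20x² + 60x − 360)
  x³ + 2x² − 21x + 18 = ((1/20)x − 1/20)(20x² + 60x − 360) + (0)
Last nonzero remainder: 20x² + 60x − 360. Dividing through by 20 gives the monic gcd x² + 3x − 18.

x² + 3x − 18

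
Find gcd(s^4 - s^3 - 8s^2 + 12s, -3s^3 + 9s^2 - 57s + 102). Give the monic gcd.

s - 2

Euclidean algorithm in ℚ[s]:
  s^4 - s^3 - 8s^2 + 12s = (-(1/3)s - 2/3)(-3s^3 + 9s^2 - 57s + 102) + (-21s^2 + 8s + 68)
  -3s^3 + 9s^2 - 57s + 102 = ((1/7)s - 55/147)(-21s^2 + 8s + 68) + (-(9367/147)s + 18734/147)
  -21s^2 + 8s + 68 = ((3087/9367)s + 294/551)(-(9367/147)s + 18734/147) + (0)
Last nonzero remainder: -(9367/147)s + 18734/147. Dividing through by -9367/147 gives the monic gcd s - 2.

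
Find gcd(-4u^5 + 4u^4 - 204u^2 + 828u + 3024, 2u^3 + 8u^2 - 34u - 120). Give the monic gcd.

u^2 - u - 12

Apply the Euclidean algorithm:
  -4u^5 + 4u^4 - 204u^2 + 828u + 3024 = (-2u^2 + 10u - 74)(2u^3 + 8u^2 - 34u - 120) + (488u^2 - 488u - 5856)
  2u^3 + 8u^2 - 34u - 120 = ((1/244)u + 5/244)(488u^2 - 488u - 5856) + (0)
Last nonzero remainder: 488u^2 - 488u - 5856. Dividing through by 488 gives the monic gcd u^2 - u - 12.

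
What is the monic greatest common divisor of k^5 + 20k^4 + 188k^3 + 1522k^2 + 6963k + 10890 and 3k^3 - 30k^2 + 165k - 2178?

k^2 + k + 66

Repeated division with remainder:
  k^5 + 20k^4 + 188k^3 + 1522k^2 + 6963k + 10890 = ((1/3)k^2 + 10k + 433/3)(3k^3 - 30k^2 + 165k - 2178) + (4928k^2 + 4928k + 325248)
  3k^3 - 30k^2 + 165k - 2178 = ((3/4928)k - 3/448)(4928k^2 + 4928k + 325248) + (0)
Last nonzero remainder: 4928k^2 + 4928k + 325248. Dividing through by 4928 gives the monic gcd k^2 + k + 66.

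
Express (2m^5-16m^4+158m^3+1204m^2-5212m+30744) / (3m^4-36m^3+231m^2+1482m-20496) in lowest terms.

(2m^2-8m+36)/(3m-24)

By polynomial division,
  2m^5-16m^4+158m^3+1204m^2-5212m+30744 = ((2/3)m+8/3)(3m^4-36m^3+231m^2+1482m-20496) + (100m^3-400m^2+4500m+85400)
  3m^4-36m^3+231m^2+1482m-20496 = ((3/100)m-6/25)(100m^3-400m^2+4500m+85400) + (0)
Last nonzero remainder: 100m^3-400m^2+4500m+85400. Dividing through by 100 gives the monic gcd m^3-4m^2+45m+854.
Cancel m^3-4m^2+45m+854 from numerator and denominator to get the reduced form.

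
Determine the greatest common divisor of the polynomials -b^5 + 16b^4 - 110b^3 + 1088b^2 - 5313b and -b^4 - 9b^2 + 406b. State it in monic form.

b^2 - 7b

By polynomial division,
  -b^5 + 16b^4 - 110b^3 + 1088b^2 - 5313b = (b - 16)(-b^4 - 9b^2 + 406b) + (-101b^3 + 538b^2 + 1183b)
  -b^4 - 9b^2 + 406b = ((1/101)b + 538/10201)(-101b^3 + 538b^2 + 1183b) + (-(500736/10201)b^2 + (3505152/10201)b)
  -101b^3 + 538b^2 + 1183b = ((1030301/500736)b + 1723969/500736)(-(500736/10201)b^2 + (3505152/10201)b) + (0)
Last nonzero remainder: -(500736/10201)b^2 + (3505152/10201)b. Dividing through by -500736/10201 gives the monic gcd b^2 - 7b.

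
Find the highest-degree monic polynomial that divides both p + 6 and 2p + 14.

By polynomial division,
  p + 6 = (1/2)(2p + 14) + (−1)
  2p + 14 = (−2p − 14)(−1) + (0)
The last nonzero remainder is the constant −1, so the polynomials are coprime and gcd = 1.

1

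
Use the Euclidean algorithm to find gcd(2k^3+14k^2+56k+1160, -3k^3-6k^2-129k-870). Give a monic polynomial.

Euclidean algorithm in ℚ[k]:
  2k^3+14k^2+56k+1160 = (-2/3)(-3k^3-6k^2-129k-870) + (10k^2-30k+580)
  -3k^3-6k^2-129k-870 = (-(3/10)k-3/2)(10k^2-30k+580) + (0)
Last nonzero remainder: 10k^2-30k+580. Dividing through by 10 gives the monic gcd k^2-3k+58.

k^2-3k+58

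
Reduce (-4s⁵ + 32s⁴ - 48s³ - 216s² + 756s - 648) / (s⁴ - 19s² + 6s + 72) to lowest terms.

Repeated division with remainder:
  -4s⁵ + 32s⁴ - 48s³ - 216s² + 756s - 648 = (-4s + 32)(s⁴ - 19s² + 6s + 72) + (-124s³ + 416s² + 852s - 2952)
  s⁴ - 19s² + 6s + 72 = (-(1/124)s - 26/961)(-124s³ + 416s² + 852s - 2952) + (-(840/961)s² + (5040/961)s - 7560/961)
  -124s³ + 416s² + 852s - 2952 = ((29791/210)s + 39401/105)(-(840/961)s² + (5040/961)s - 7560/961) + (0)
Last nonzero remainder: -(840/961)s² + (5040/961)s - 7560/961. Dividing through by -840/961 gives the monic gcd s² - 6s + 9.
Cancel s² - 6s + 9 from numerator and denominator to get the reduced form.

(-4s³ + 8s² + 36s - 72)/(s² + 6s + 8)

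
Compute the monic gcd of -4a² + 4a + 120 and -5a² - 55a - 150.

a + 5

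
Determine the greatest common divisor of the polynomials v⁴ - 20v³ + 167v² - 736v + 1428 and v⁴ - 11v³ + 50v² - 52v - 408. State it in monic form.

Apply the Euclidean algorithm:
  v⁴ - 20v³ + 167v² - 736v + 1428 = (v⁴ - 11v³ + 50v² - 52v - 408) + (-9v³ + 117v² - 684v + 1836)
  v⁴ - 11v³ + 50v² - 52v - 408 = (-(1/9)v - 2/9)(-9v³ + 117v² - 684v + 1836) + (0)
Last nonzero remainder: -9v³ + 117v² - 684v + 1836. Dividing through by -9 gives the monic gcd v³ - 13v² + 76v - 204.

v³ - 13v² + 76v - 204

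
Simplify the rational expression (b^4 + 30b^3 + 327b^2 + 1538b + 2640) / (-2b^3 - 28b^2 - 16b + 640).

(-b^3 - 22b^2 - 151b - 330)/(2b^2 + 12b - 80)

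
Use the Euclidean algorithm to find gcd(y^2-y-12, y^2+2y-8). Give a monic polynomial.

Euclidean algorithm in ℚ[y]:
  y^2-y-12 = (y^2+2y-8) + (-3y-4)
  y^2+2y-8 = (-(1/3)y-2/9)(-3y-4) + (-80/9)
  -3y-4 = ((27/80)y+9/20)(-80/9) + (0)
The last nonzero remainder is the constant -80/9, so the polynomials are coprime and gcd = 1.

1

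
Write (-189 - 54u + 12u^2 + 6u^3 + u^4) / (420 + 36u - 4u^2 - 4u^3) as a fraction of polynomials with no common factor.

Repeated division with remainder:
  u^4 + 6u^3 + 12u^2 - 54u - 189 = (-(1/4)u - 5/4)(-4u^3 - 4u^2 + 36u + 420) + (16u^2 + 96u + 336)
  -4u^3 - 4u^2 + 36u + 420 = (-(1/4)u + 5/4)(16u^2 + 96u + 336) + (0)
Last nonzero remainder: 16u^2 + 96u + 336. Dividing through by 16 gives the monic gcd u^2 + 6u + 21.
Cancel u^2 + 6u + 21 from numerator and denominator to get the reduced form.

(9 - u^2)/(-20 + 4u)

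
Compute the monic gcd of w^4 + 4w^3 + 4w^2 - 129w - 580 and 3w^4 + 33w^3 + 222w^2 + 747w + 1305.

w^2 + 5w + 29

Apply the Euclidean algorithm:
  w^4 + 4w^3 + 4w^2 - 129w - 580 = (1/3)(3w^4 + 33w^3 + 222w^2 + 747w + 1305) + (-7w^3 - 70w^2 - 378w - 1015)
  3w^4 + 33w^3 + 222w^2 + 747w + 1305 = (-(3/7)w - 3/7)(-7w^3 - 70w^2 - 378w - 1015) + (30w^2 + 150w + 870)
  -7w^3 - 70w^2 - 378w - 1015 = (-(7/30)w - 7/6)(30w^2 + 150w + 870) + (0)
Last nonzero remainder: 30w^2 + 150w + 870. Dividing through by 30 gives the monic gcd w^2 + 5w + 29.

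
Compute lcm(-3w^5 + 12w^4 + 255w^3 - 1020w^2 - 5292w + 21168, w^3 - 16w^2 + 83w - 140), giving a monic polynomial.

w^6 - 9w^5 - 65w^4 + 765w^3 + 64w^2 - 15876w + 35280

Apply the Euclidean algorithm:
  -3w^5 + 12w^4 + 255w^3 - 1020w^2 - 5292w + 21168 = (-3w^2 - 36w - 72)(w^3 - 16w^2 + 83w - 140) + (396w^2 - 4356w + 11088)
  w^3 - 16w^2 + 83w - 140 = ((1/396)w - 5/396)(396w^2 - 4356w + 11088) + (0)
Last nonzero remainder: 396w^2 - 4356w + 11088. Dividing through by 396 gives the monic gcd w^2 - 11w + 28.
Then lcm(f, g) = f·g / gcd(f, g); expanding and making the result monic gives the answer.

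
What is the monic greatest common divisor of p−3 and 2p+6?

1

Apply the Euclidean algorithm:
  p−3 = (1/2)(2p+6) + (−6)
  2p+6 = (−(1/3)p−1)(−6) + (0)
The last nonzero remainder is the constant −6, so the polynomials are coprime and gcd = 1.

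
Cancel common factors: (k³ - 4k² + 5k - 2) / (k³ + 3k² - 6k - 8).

Repeated division with remainder:
  k³ - 4k² + 5k - 2 = (k³ + 3k² - 6k - 8) + (-7k² + 11k + 6)
  k³ + 3k² - 6k - 8 = (-(1/7)k - 32/49)(-7k² + 11k + 6) + ((100/49)k - 200/49)
  -7k² + 11k + 6 = (-(343/100)k - 147/100)((100/49)k - 200/49) + (0)
Last nonzero remainder: (100/49)k - 200/49. Dividing through by 100/49 gives the monic gcd k - 2.
Cancel k - 2 from numerator and denominator to get the reduced form.

(k² - 2k + 1)/(k² + 5k + 4)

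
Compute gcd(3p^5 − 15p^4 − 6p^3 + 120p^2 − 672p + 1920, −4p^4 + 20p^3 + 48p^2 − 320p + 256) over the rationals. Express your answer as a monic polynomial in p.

Apply the Euclidean algorithm:
  3p^5 − 15p^4 − 6p^3 + 120p^2 − 672p + 1920 = (−(3/4)p)(−4p^4 + 20p^3 + 48p^2 − 320p + 256) + (30p^3 − 120p^2 − 480p + 1920)
  −4p^4 + 20p^3 + 48p^2 − 320p + 256 = (−(2/15)p + 2/15)(30p^3 − 120p^2 − 480p + 1920) + (0)
Last nonzero remainder: 30p^3 − 120p^2 − 480p + 1920. Dividing through by 30 gives the monic gcd p^3 − 4p^2 − 16p + 64.

p^3 − 4p^2 − 16p + 64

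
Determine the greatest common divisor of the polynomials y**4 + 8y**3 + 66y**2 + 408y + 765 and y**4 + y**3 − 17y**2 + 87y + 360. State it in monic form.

y**2 + 8y + 15

By polynomial division,
  y**4 + 8y**3 + 66y**2 + 408y + 765 = (y**4 + y**3 − 17y**2 + 87y + 360) + (7y**3 + 83y**2 + 321y + 405)
  y**4 + y**3 − 17y**2 + 87y + 360 = ((1/7)y − 76/49)(7y**3 + 83y**2 + 321y + 405) + ((3228/49)y**2 + (25824/49)y + 48420/49)
  7y**3 + 83y**2 + 321y + 405 = ((343/3228)y + 441/1076)((3228/49)y**2 + (25824/49)y + 48420/49) + (0)
Last nonzero remainder: (3228/49)y**2 + (25824/49)y + 48420/49. Dividing through by 3228/49 gives the monic gcd y**2 + 8y + 15.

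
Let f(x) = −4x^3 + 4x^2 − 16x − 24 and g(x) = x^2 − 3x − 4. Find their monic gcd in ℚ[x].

x + 1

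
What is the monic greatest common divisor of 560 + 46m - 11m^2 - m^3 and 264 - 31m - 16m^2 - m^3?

By polynomial division,
  -m^3 - 11m^2 + 46m + 560 = (-m^3 - 16m^2 - 31m + 264) + (5m^2 + 77m + 296)
  -m^3 - 16m^2 - 31m + 264 = (-(1/5)m - 3/25)(5m^2 + 77m + 296) + ((936/25)m + 7488/25)
  5m^2 + 77m + 296 = ((125/936)m + 925/936)((936/25)m + 7488/25) + (0)
Last nonzero remainder: (936/25)m + 7488/25. Dividing through by 936/25 gives the monic gcd m + 8.

8 + m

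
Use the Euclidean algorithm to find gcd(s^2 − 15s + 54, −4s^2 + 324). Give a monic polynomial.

Apply the Euclidean algorithm:
  s^2 − 15s + 54 = (−1/4)(−4s^2 + 324) + (−15s + 135)
  −4s^2 + 324 = ((4/15)s + 12/5)(−15s + 135) + (0)
Last nonzero remainder: −15s + 135. Dividing through by −15 gives the monic gcd s − 9.

s − 9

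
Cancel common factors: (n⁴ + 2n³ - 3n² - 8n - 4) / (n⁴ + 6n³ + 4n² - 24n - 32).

Repeated division with remainder:
  n⁴ + 2n³ - 3n² - 8n - 4 = (n⁴ + 6n³ + 4n² - 24n - 32) + (-4n³ - 7n² + 16n + 28)
  n⁴ + 6n³ + 4n² - 24n - 32 = (-(1/4)n - 17/16)(-4n³ - 7n² + 16n + 28) + ((9/16)n² - 9/4)
  -4n³ - 7n² + 16n + 28 = (-(64/9)n - 112/9)((9/16)n² - 9/4) + (0)
Last nonzero remainder: (9/16)n² - 9/4. Dividing through by 9/16 gives the monic gcd n² - 4.
Cancel n² - 4 from numerator and denominator to get the reduced form.

(n² + 2n + 1)/(n² + 6n + 8)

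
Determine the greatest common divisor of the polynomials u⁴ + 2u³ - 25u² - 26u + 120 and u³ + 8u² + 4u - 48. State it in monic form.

By polynomial division,
  u⁴ + 2u³ - 25u² - 26u + 120 = (u - 6)(u³ + 8u² + 4u - 48) + (19u² + 46u - 168)
  u³ + 8u² + 4u - 48 = ((1/19)u + 106/361)(19u² + 46u - 168) + (-(240/361)u + 480/361)
  19u² + 46u - 168 = (-(6859/240)u - 2527/20)(-(240/361)u + 480/361) + (0)
Last nonzero remainder: -(240/361)u + 480/361. Dividing through by -240/361 gives the monic gcd u - 2.

u - 2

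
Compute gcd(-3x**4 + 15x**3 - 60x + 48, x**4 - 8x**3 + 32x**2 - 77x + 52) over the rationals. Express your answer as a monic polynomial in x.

x**2 - 5x + 4

Apply the Euclidean algorithm:
  -3x**4 + 15x**3 - 60x + 48 = (-3)(x**4 - 8x**3 + 32x**2 - 77x + 52) + (-9x**3 + 96x**2 - 291x + 204)
  x**4 - 8x**3 + 32x**2 - 77x + 52 = (-(1/9)x - 8/27)(-9x**3 + 96x**2 - 291x + 204) + ((253/9)x**2 - (1265/9)x + 1012/9)
  -9x**3 + 96x**2 - 291x + 204 = (-(81/253)x + 459/253)((253/9)x**2 - (1265/9)x + 1012/9) + (0)
Last nonzero remainder: (253/9)x**2 - (1265/9)x + 1012/9. Dividing through by 253/9 gives the monic gcd x**2 - 5x + 4.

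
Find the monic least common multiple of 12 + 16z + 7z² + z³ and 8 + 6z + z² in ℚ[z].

48 + 76z + 44z² + 11z³ + z⁴

By polynomial division,
  z³ + 7z² + 16z + 12 = (z + 1)(z² + 6z + 8) + (2z + 4)
  z² + 6z + 8 = ((1/2)z + 2)(2z + 4) + (0)
Last nonzero remainder: 2z + 4. Dividing through by 2 gives the monic gcd z + 2.
Then lcm(f, g) = f·g / gcd(f, g); expanding and making the result monic gives the answer.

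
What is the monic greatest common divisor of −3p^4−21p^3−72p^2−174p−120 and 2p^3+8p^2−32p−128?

p+4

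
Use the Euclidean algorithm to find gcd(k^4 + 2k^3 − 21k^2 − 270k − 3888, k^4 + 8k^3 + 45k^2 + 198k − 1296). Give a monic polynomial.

k^3 + 11k^2 + 78k + 432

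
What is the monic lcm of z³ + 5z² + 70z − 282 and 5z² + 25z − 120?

z⁴ + 13z³ + 110z² + 278z − 2256

Euclidean algorithm in ℚ[z]:
  z³ + 5z² + 70z − 282 = ((1/5)z)(5z² + 25z − 120) + (94z − 282)
  5z² + 25z − 120 = ((5/94)z + 20/47)(94z − 282) + (0)
Last nonzero remainder: 94z − 282. Dividing through by 94 gives the monic gcd z − 3.
Then lcm(f, g) = f·g / gcd(f, g); expanding and making the result monic gives the answer.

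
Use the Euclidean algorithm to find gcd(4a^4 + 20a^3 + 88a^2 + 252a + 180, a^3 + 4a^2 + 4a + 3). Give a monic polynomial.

By polynomial division,
  4a^4 + 20a^3 + 88a^2 + 252a + 180 = (4a + 4)(a^3 + 4a^2 + 4a + 3) + (56a^2 + 224a + 168)
  a^3 + 4a^2 + 4a + 3 = ((1/56)a)(56a^2 + 224a + 168) + (a + 3)
  56a^2 + 224a + 168 = (56a + 56)(a + 3) + (0)
The last nonzero remainder a + 3 is already monic.

a + 3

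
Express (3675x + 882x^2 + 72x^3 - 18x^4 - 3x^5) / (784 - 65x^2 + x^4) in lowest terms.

(-75x - 18x^2 - 3x^3)/(-16 + x^2)

Repeated division with remainder:
  -3x^5 - 18x^4 + 72x^3 + 882x^2 + 3675x = (-3x - 18)(x^4 - 65x^2 + 784) + (-123x^3 - 288x^2 + 6027x + 14112)
  x^4 - 65x^2 + 784 = (-(1/123)x + 32/1681)(-123x^3 - 288x^2 + 6027x + 14112) + (-(17680/1681)x^2 + 866320/1681)
  -123x^3 - 288x^2 + 6027x + 14112 = ((206763/17680)x + 30258/1105)(-(17680/1681)x^2 + 866320/1681) + (0)
Last nonzero remainder: -(17680/1681)x^2 + 866320/1681. Dividing through by -17680/1681 gives the monic gcd x^2 - 49.
Cancel x^2 - 49 from numerator and denominator to get the reduced form.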